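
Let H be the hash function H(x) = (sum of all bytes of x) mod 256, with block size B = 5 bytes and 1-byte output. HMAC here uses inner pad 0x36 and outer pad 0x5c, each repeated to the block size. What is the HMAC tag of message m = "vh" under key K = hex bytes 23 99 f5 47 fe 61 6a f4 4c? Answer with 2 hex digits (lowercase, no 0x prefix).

ba

Key hex bytes 23 99 f5 47 fe 61 6a f4 4c is 9 bytes > B = 5, so hash it first: H(key) = 01, then zero-pad to 5 bytes: K' = 01 00 00 00 00.
K' ⊕ ipad = 37 36 36 36 36.  K' ⊕ opad = 5d 5c 5c 5c 5c.
Inner input = (K'⊕ipad) ∥ m = 37 36 36 36 36 ∥ 76 68.
Inner hash: sum = 55+54+54+54+54+118+104 = 493; mod 256 = 237 → ed.
Outer input = (K'⊕opad) ∥ inner = 5d 5c 5c 5c 5c ∥ ed.
Outer hash (tag): sum = 93+92+92+92+92+237 = 698; mod 256 = 186 → ba.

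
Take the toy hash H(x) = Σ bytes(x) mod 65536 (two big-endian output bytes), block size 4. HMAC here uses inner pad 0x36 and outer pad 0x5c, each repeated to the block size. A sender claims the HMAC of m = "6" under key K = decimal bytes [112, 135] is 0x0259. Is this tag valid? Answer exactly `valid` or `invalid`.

Key decimal bytes [112, 135] = 70 87 is 2 bytes ≤ B = 4; zero-pad to 4 bytes: K' = 70 87 00 00.
K' ⊕ ipad = 46 b1 36 36; K' ⊕ opad = 2c db 5c 5c.
Inner hash: sum = 70+177+54+54+54 = 409 → 01 99.
Outer hash (recomputed tag): sum = 44+219+92+92+1+153 = 601 → 02 59.
Recomputed tag = 0259; claimed = 0259 → match.

valid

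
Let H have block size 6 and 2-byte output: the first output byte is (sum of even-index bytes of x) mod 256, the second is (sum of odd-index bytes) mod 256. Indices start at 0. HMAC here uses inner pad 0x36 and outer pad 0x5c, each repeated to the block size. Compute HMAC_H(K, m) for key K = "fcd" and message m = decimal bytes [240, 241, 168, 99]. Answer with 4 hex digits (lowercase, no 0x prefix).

3e0c

Key "fcd" = 66 63 64 is 3 bytes ≤ B = 6; zero-pad to 6 bytes: K' = 66 63 64 00 00 00.
K' ⊕ ipad = 50 55 52 36 36 36.  K' ⊕ opad = 3a 3f 38 5c 5c 5c.
Inner input = (K'⊕ipad) ∥ m = 50 55 52 36 36 36 ∥ f0 f1 a8 63.
Inner hash: even-index sum = 624 mod 256 = 112; odd-index sum = 533 mod 256 = 21 → 70 15.
Outer input = (K'⊕opad) ∥ inner = 3a 3f 38 5c 5c 5c ∥ 70 15.
Outer hash (tag): even-index sum = 318 mod 256 = 62; odd-index sum = 268 mod 256 = 12 → 3e 0c.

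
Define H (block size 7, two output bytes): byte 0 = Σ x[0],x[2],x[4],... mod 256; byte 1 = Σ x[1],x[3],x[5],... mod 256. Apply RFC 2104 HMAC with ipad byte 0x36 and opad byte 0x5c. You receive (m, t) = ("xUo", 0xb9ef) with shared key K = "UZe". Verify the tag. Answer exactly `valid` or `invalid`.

Key "UZe" = 55 5a 65 is 3 bytes ≤ B = 7; zero-pad to 7 bytes: K' = 55 5a 65 00 00 00 00.
K' ⊕ ipad = 63 6c 53 36 36 36 36; K' ⊕ opad = 09 06 39 5c 5c 5c 5c.
Inner hash: even-index sum = 375 mod 256 = 119; odd-index sum = 447 mod 256 = 191 → 77 bf.
Outer hash (recomputed tag): even-index sum = 441 mod 256 = 185; odd-index sum = 309 mod 256 = 53 → b9 35.
Recomputed tag = b935; claimed = b9ef → mismatch.

invalid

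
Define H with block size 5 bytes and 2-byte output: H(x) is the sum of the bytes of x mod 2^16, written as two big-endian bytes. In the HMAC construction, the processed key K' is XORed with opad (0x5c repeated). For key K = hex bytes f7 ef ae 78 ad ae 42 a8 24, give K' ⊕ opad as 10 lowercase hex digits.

59295c5c5c

Key hex bytes f7 ef ae 78 ad ae 42 a8 24 is 9 bytes > B = 5, so hash it first: H(key) = 05 75, then zero-pad to 5 bytes: K' = 05 75 00 00 00.
XOR each byte with 0x5c: 05⊕5c=59, 75⊕5c=29, 00⊕5c=5c, 00⊕5c=5c, 00⊕5c=5c.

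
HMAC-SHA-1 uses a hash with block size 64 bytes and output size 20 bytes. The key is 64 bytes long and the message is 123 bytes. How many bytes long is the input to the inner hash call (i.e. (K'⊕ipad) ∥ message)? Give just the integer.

Key is 64 ≤ 64 bytes, zero-padded: |K'| = 64.
Inner input = (K'⊕ipad) ∥ m → 64 + 123 = 187 bytes.

187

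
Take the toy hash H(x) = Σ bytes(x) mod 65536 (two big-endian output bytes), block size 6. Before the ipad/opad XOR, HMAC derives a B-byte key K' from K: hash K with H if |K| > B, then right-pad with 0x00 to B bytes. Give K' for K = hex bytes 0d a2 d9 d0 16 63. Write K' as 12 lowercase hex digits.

Key hex bytes 0d a2 d9 d0 16 63 is exactly B = 6 bytes: K' = 0d a2 d9 d0 16 63.

0da2d9d01663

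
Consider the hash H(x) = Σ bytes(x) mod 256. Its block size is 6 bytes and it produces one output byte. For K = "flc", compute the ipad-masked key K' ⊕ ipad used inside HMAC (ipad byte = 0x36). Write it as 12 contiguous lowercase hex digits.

Key "flc" = 66 6c 63 is 3 bytes ≤ B = 6; zero-pad to 6 bytes: K' = 66 6c 63 00 00 00.
XOR each byte with 0x36: 66⊕36=50, 6c⊕36=5a, 63⊕36=55, 00⊕36=36, 00⊕36=36, 00⊕36=36.

505a55363636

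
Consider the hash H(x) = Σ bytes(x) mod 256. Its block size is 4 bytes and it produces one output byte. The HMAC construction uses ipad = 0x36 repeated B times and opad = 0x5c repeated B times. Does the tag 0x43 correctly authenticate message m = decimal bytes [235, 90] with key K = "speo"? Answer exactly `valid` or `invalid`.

Key "speo" = 73 70 65 6f is exactly B = 4 bytes: K' = 73 70 65 6f.
K' ⊕ ipad = 45 46 53 59; K' ⊕ opad = 2f 2c 39 33.
Inner hash: sum = 69+70+83+89+235+90 = 636; mod 256 = 124 → 7c.
Outer hash (recomputed tag): sum = 47+44+57+51+124 = 323; mod 256 = 67 → 43.
Recomputed tag = 43; claimed = 43 → match.

valid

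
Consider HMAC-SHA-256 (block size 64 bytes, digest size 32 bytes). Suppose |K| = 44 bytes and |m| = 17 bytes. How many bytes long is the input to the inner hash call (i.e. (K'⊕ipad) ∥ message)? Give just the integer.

Key is 44 ≤ 64 bytes, zero-padded: |K'| = 64.
Inner input = (K'⊕ipad) ∥ m → 64 + 17 = 81 bytes.

81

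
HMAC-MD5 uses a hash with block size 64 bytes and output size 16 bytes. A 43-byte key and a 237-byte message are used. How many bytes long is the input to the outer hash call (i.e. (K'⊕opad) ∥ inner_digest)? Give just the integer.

80

Key is 43 ≤ 64 bytes, zero-padded: |K'| = 64.
Outer input = (K'⊕opad) ∥ H(inner) → 64 + 16 = 80 bytes.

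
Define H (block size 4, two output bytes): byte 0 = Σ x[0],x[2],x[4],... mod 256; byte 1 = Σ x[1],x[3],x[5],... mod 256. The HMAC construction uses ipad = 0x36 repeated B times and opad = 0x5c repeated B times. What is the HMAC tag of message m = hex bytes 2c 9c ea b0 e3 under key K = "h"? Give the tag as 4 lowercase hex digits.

1d70

Key "h" = 68 is 1 byte ≤ B = 4; zero-pad to 4 bytes: K' = 68 00 00 00.
K' ⊕ ipad = 5e 36 36 36.  K' ⊕ opad = 34 5c 5c 5c.
Inner input = (K'⊕ipad) ∥ m = 5e 36 36 36 ∥ 2c 9c ea b0 e3.
Inner hash: even-index sum = 653 mod 256 = 141; odd-index sum = 440 mod 256 = 184 → 8d b8.
Outer input = (K'⊕opad) ∥ inner = 34 5c 5c 5c ∥ 8d b8.
Outer hash (tag): even-index sum = 285 mod 256 = 29; odd-index sum = 368 mod 256 = 112 → 1d 70.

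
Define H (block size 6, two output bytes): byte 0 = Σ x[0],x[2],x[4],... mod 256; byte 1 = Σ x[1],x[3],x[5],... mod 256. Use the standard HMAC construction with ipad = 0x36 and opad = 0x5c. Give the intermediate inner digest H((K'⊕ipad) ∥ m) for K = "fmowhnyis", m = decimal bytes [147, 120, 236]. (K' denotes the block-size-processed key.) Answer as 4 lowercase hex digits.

0a71

Key "fmowhnyis" = 66 6d 6f 77 68 6e 79 69 73 is 9 bytes > B = 6, so hash it first: H(key) = 29 bb, then zero-pad to 6 bytes: K' = 29 bb 00 00 00 00.
K' ⊕ ipad = 1f 8d 36 36 36 36.
Inner input = 1f 8d 36 36 36 36 ∥ 93 78 ec.
Inner hash: even-index sum = 522 mod 256 = 10; odd-index sum = 369 mod 256 = 113 → 0a 71.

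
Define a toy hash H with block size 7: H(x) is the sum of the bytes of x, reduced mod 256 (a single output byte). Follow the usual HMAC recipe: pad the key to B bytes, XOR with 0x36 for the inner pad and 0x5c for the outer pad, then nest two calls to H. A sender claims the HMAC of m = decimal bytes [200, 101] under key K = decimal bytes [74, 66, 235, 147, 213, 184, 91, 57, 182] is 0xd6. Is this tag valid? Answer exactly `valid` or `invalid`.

Key decimal bytes [74, 66, 235, 147, 213, 184, 91, 57, 182] = 4a 42 eb 93 d5 b8 5b 39 b6 is 9 bytes > B = 7, so hash it first: H(key) = e1, then zero-pad to 7 bytes: K' = e1 00 00 00 00 00 00.
K' ⊕ ipad = d7 36 36 36 36 36 36; K' ⊕ opad = bd 5c 5c 5c 5c 5c 5c.
Inner hash: sum = 215+54+54+54+54+54+54+200+101 = 840; mod 256 = 72 → 48.
Outer hash (recomputed tag): sum = 189+92+92+92+92+92+92+72 = 813; mod 256 = 45 → 2d.
Recomputed tag = 2d; claimed = d6 → mismatch.

invalid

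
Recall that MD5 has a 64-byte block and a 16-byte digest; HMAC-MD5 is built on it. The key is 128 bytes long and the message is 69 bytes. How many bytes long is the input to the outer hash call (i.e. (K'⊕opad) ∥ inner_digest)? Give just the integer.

Key is 128 > 64 bytes, so it is hashed to 16 bytes then zero-padded to 64: |K'| = 64.
Outer input = (K'⊕opad) ∥ H(inner) → 64 + 16 = 80 bytes.

80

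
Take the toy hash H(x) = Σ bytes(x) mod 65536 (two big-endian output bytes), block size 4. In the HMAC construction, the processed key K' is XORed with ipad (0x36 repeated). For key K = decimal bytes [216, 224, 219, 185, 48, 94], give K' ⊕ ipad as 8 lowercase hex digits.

Key decimal bytes [216, 224, 219, 185, 48, 94] = d8 e0 db b9 30 5e is 6 bytes > B = 4, so hash it first: H(key) = 03 da, then zero-pad to 4 bytes: K' = 03 da 00 00.
XOR each byte with 0x36: 03⊕36=35, da⊕36=ec, 00⊕36=36, 00⊕36=36.

35ec3636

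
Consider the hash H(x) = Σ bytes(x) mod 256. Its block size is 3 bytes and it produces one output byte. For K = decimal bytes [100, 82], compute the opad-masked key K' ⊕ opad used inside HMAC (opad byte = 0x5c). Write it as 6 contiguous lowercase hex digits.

380e5c

Key decimal bytes [100, 82] = 64 52 is 2 bytes ≤ B = 3; zero-pad to 3 bytes: K' = 64 52 00.
XOR each byte with 0x5c: 64⊕5c=38, 52⊕5c=0e, 00⊕5c=5c.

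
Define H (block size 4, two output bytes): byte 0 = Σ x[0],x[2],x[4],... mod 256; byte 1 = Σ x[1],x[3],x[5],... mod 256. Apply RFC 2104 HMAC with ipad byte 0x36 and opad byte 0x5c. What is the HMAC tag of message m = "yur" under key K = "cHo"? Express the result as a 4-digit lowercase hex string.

Key "cHo" = 63 48 6f is 3 bytes ≤ B = 4; zero-pad to 4 bytes: K' = 63 48 6f 00.
K' ⊕ ipad = 55 7e 59 36.  K' ⊕ opad = 3f 14 33 5c.
Inner input = (K'⊕ipad) ∥ m = 55 7e 59 36 ∥ 79 75 72.
Inner hash: even-index sum = 409 mod 256 = 153; odd-index sum = 297 mod 256 = 41 → 99 29.
Outer input = (K'⊕opad) ∥ inner = 3f 14 33 5c ∥ 99 29.
Outer hash (tag): even-index sum = 267 mod 256 = 11; odd-index sum = 153 mod 256 = 153 → 0b 99.

0b99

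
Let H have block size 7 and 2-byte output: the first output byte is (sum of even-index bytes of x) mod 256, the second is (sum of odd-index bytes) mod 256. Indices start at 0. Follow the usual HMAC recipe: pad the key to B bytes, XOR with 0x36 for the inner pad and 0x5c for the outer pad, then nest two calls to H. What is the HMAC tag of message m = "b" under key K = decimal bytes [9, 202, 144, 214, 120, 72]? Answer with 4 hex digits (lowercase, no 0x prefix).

Key decimal bytes [9, 202, 144, 214, 120, 72] = 09 ca 90 d6 78 48 is 6 bytes ≤ B = 7; zero-pad to 7 bytes: K' = 09 ca 90 d6 78 48 00.
K' ⊕ ipad = 3f fc a6 e0 4e 7e 36.  K' ⊕ opad = 55 96 cc 8a 24 14 5c.
Inner input = (K'⊕ipad) ∥ m = 3f fc a6 e0 4e 7e 36 ∥ 62.
Inner hash: even-index sum = 361 mod 256 = 105; odd-index sum = 700 mod 256 = 188 → 69 bc.
Outer input = (K'⊕opad) ∥ inner = 55 96 cc 8a 24 14 5c ∥ 69 bc.
Outer hash (tag): even-index sum = 605 mod 256 = 93; odd-index sum = 413 mod 256 = 157 → 5d 9d.

5d9d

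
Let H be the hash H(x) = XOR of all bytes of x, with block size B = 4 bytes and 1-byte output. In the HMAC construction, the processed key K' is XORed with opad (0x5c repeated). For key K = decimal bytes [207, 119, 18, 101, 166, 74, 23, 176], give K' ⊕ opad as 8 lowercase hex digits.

d85c5c5c

Key decimal bytes [207, 119, 18, 101, 166, 74, 23, 176] = cf 77 12 65 a6 4a 17 b0 is 8 bytes > B = 4, so hash it first: H(key) = 84, then zero-pad to 4 bytes: K' = 84 00 00 00.
XOR each byte with 0x5c: 84⊕5c=d8, 00⊕5c=5c, 00⊕5c=5c, 00⊕5c=5c.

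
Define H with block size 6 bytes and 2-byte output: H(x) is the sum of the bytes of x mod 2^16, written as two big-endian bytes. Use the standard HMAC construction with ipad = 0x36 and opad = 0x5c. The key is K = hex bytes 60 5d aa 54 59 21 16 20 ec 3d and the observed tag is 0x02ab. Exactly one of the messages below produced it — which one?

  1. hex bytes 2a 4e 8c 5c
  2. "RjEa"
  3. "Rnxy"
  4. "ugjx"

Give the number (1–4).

Key hex bytes 60 5d aa 54 59 21 16 20 ec 3d is 10 bytes > B = 6, so hash it first: H(key) = 03 94, then zero-pad to 6 bytes: K' = 03 94 00 00 00 00.
K' ⊕ ipad = 35 a2 36 36 36 36; K' ⊕ opad = 5f c8 5c 5c 5c 5c.
m1: inner = H(35 a2 36 36 36 36 2a 4e 8c 5c) = 03 0f; tag = H(5f c8 5c 5c 5c 5c 03 0f) = 02a9
m2: inner = H(35 a2 36 36 36 36 52 6a 45 61) = 03 11; tag = H(5f c8 5c 5c 5c 5c 03 11) = 02ab ← matches
m3: inner = H(35 a2 36 36 36 36 52 6e 78 79) = 03 60; tag = H(5f c8 5c 5c 5c 5c 03 60) = 02fa
m4: inner = H(35 a2 36 36 36 36 75 67 6a 78) = 03 6d; tag = H(5f c8 5c 5c 5c 5c 03 6d) = 0307

2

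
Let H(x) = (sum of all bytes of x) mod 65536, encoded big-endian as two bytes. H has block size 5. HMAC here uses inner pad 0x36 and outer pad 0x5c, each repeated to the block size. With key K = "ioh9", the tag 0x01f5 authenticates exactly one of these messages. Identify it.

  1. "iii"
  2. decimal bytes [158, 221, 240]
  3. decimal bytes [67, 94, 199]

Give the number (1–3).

1

Key "ioh9" = 69 6f 68 39 is 4 bytes ≤ B = 5; zero-pad to 5 bytes: K' = 69 6f 68 39 00.
K' ⊕ ipad = 5f 59 5e 0f 36; K' ⊕ opad = 35 33 34 65 5c.
m1: inner = H(5f 59 5e 0f 36 69 69 69) = 02 96; tag = H(35 33 34 65 5c 02 96) = 01f5 ← matches
m2: inner = H(5f 59 5e 0f 36 9e dd f0) = 03 c6; tag = H(35 33 34 65 5c 03 c6) = 0226
m3: inner = H(5f 59 5e 0f 36 43 5e c7) = 02 c3; tag = H(35 33 34 65 5c 02 c3) = 0222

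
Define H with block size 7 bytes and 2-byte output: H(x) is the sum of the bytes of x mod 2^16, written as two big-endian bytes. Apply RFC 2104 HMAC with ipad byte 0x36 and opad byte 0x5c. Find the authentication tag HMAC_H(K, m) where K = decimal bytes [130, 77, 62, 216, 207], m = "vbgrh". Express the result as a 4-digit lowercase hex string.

Key decimal bytes [130, 77, 62, 216, 207] = 82 4d 3e d8 cf is 5 bytes ≤ B = 7; zero-pad to 7 bytes: K' = 82 4d 3e d8 cf 00 00.
K' ⊕ ipad = b4 7b 08 ee f9 36 36.  K' ⊕ opad = de 11 62 84 93 5c 5c.
Inner input = (K'⊕ipad) ∥ m = b4 7b 08 ee f9 36 36 ∥ 76 62 67 72 68.
Inner hash: sum = 180+123+8+238+249+54+54+118+98+103+114+104 = 1443 → 05 a3.
Outer input = (K'⊕opad) ∥ inner = de 11 62 84 93 5c 5c ∥ 05 a3.
Outer hash (tag): sum = 222+17+98+132+147+92+92+5+163 = 968 → 03 c8.

03c8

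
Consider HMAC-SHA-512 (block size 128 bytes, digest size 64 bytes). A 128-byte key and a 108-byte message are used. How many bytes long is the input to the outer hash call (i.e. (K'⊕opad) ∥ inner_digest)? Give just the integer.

Key is 128 ≤ 128 bytes, zero-padded: |K'| = 128.
Outer input = (K'⊕opad) ∥ H(inner) → 128 + 64 = 192 bytes.

192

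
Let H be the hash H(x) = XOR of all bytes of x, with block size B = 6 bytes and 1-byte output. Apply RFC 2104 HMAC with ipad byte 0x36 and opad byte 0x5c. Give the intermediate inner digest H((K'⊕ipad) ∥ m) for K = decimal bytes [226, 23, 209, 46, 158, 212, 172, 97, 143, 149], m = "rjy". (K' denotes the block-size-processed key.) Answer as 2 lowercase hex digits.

Key decimal bytes [226, 23, 209, 46, 158, 212, 172, 97, 143, 149] = e2 17 d1 2e 9e d4 ac 61 8f 95 is 10 bytes > B = 6, so hash it first: H(key) = 97, then zero-pad to 6 bytes: K' = 97 00 00 00 00 00.
K' ⊕ ipad = a1 36 36 36 36 36.
Inner input = a1 36 36 36 36 36 ∥ 72 6a 79.
Inner hash: XOR a1⊕36⊕36⊕36⊕36⊕36⊕72⊕6a⊕79 = f6.

f6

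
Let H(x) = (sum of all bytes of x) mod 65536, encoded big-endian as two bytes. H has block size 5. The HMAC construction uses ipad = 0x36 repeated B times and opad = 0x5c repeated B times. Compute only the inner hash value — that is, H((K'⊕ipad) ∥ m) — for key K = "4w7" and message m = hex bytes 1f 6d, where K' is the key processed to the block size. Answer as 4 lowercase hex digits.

013c

Key "4w7" = 34 77 37 is 3 bytes ≤ B = 5; zero-pad to 5 bytes: K' = 34 77 37 00 00.
K' ⊕ ipad = 02 41 01 36 36.
Inner input = 02 41 01 36 36 ∥ 1f 6d.
Inner hash: sum = 2+65+1+54+54+31+109 = 316 → 01 3c.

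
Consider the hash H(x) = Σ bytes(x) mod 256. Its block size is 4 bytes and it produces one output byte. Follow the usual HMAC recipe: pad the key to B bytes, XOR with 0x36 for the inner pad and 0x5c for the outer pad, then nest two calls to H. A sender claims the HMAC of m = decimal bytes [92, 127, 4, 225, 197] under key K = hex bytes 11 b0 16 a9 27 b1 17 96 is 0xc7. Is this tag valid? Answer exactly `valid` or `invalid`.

Key hex bytes 11 b0 16 a9 27 b1 17 96 is 8 bytes > B = 4, so hash it first: H(key) = 05, then zero-pad to 4 bytes: K' = 05 00 00 00.
K' ⊕ ipad = 33 36 36 36; K' ⊕ opad = 59 5c 5c 5c.
Inner hash: sum = 51+54+54+54+92+127+4+225+197 = 858; mod 256 = 90 → 5a.
Outer hash (recomputed tag): sum = 89+92+92+92+90 = 455; mod 256 = 199 → c7.
Recomputed tag = c7; claimed = c7 → match.

valid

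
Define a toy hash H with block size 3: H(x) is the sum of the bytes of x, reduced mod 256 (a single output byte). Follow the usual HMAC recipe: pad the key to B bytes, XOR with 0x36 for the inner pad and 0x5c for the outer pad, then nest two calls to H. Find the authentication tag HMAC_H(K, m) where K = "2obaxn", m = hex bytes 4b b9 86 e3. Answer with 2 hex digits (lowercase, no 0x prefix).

Key "2obaxn" = 32 6f 62 61 78 6e is 6 bytes > B = 3, so hash it first: H(key) = 4a, then zero-pad to 3 bytes: K' = 4a 00 00.
K' ⊕ ipad = 7c 36 36.  K' ⊕ opad = 16 5c 5c.
Inner input = (K'⊕ipad) ∥ m = 7c 36 36 ∥ 4b b9 86 e3.
Inner hash: sum = 124+54+54+75+185+134+227 = 853; mod 256 = 85 → 55.
Outer input = (K'⊕opad) ∥ inner = 16 5c 5c ∥ 55.
Outer hash (tag): sum = 22+92+92+85 = 291; mod 256 = 35 → 23.

23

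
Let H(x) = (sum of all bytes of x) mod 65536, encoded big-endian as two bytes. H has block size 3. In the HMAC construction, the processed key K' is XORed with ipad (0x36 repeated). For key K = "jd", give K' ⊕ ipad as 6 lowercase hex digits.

Key "jd" = 6a 64 is 2 bytes ≤ B = 3; zero-pad to 3 bytes: K' = 6a 64 00.
XOR each byte with 0x36: 6a⊕36=5c, 64⊕36=52, 00⊕36=36.

5c5236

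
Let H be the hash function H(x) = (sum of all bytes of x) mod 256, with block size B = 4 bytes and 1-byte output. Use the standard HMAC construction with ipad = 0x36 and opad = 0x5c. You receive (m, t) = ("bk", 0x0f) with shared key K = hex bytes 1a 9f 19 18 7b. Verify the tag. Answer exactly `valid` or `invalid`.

Key hex bytes 1a 9f 19 18 7b is 5 bytes > B = 4, so hash it first: H(key) = 65, then zero-pad to 4 bytes: K' = 65 00 00 00.
K' ⊕ ipad = 53 36 36 36; K' ⊕ opad = 39 5c 5c 5c.
Inner hash: sum = 83+54+54+54+98+107 = 450; mod 256 = 194 → c2.
Outer hash (recomputed tag): sum = 57+92+92+92+194 = 527; mod 256 = 15 → 0f.
Recomputed tag = 0f; claimed = 0f → match.

valid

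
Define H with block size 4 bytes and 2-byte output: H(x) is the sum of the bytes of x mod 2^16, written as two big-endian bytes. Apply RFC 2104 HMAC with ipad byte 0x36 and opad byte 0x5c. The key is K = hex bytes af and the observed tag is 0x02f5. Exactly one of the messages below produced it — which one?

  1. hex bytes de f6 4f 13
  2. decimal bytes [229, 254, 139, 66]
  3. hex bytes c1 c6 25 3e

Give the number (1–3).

2

Key hex bytes af is 1 byte ≤ B = 4; zero-pad to 4 bytes: K' = af 00 00 00.
K' ⊕ ipad = 99 36 36 36; K' ⊕ opad = f3 5c 5c 5c.
m1: inner = H(99 36 36 36 de f6 4f 13) = 03 71; tag = H(f3 5c 5c 5c 03 71) = 027b
m2: inner = H(99 36 36 36 e5 fe 8b 42) = 03 eb; tag = H(f3 5c 5c 5c 03 eb) = 02f5 ← matches
m3: inner = H(99 36 36 36 c1 c6 25 3e) = 03 25; tag = H(f3 5c 5c 5c 03 25) = 022f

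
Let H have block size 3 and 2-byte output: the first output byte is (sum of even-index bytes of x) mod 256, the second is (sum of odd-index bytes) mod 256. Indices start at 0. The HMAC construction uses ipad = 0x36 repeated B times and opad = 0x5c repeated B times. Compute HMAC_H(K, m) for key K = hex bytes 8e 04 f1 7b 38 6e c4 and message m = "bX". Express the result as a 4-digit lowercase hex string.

Key hex bytes 8e 04 f1 7b 38 6e c4 is 7 bytes > B = 3, so hash it first: H(key) = 7b ed, then zero-pad to 3 bytes: K' = 7b ed 00.
K' ⊕ ipad = 4d db 36.  K' ⊕ opad = 27 b1 5c.
Inner input = (K'⊕ipad) ∥ m = 4d db 36 ∥ 62 58.
Inner hash: even-index sum = 219 mod 256 = 219; odd-index sum = 317 mod 256 = 61 → db 3d.
Outer input = (K'⊕opad) ∥ inner = 27 b1 5c ∥ db 3d.
Outer hash (tag): even-index sum = 192 mod 256 = 192; odd-index sum = 396 mod 256 = 140 → c0 8c.

c08c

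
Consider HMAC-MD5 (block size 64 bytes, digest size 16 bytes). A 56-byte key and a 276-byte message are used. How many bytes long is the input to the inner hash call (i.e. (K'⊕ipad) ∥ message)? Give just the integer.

340

Key is 56 ≤ 64 bytes, zero-padded: |K'| = 64.
Inner input = (K'⊕ipad) ∥ m → 64 + 276 = 340 bytes.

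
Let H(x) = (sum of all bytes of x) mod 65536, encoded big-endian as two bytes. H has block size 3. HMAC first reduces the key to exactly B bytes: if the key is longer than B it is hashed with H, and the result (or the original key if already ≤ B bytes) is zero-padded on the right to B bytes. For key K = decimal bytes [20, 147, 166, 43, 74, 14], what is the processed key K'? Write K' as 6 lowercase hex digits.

01d000

|K| = 6 > B = 3, so first hash the key.
H(K): sum = 20+147+166+43+74+14 = 464 → 01 d0.
Zero-pad H(K) = 01 d0 to 3 bytes: K' = 01 d0 00.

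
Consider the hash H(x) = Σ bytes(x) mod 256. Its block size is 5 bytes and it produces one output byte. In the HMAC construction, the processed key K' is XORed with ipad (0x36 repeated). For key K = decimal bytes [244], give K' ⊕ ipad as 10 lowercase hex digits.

c236363636

Key decimal bytes [244] = f4 is 1 byte ≤ B = 5; zero-pad to 5 bytes: K' = f4 00 00 00 00.
XOR each byte with 0x36: f4⊕36=c2, 00⊕36=36, 00⊕36=36, 00⊕36=36, 00⊕36=36.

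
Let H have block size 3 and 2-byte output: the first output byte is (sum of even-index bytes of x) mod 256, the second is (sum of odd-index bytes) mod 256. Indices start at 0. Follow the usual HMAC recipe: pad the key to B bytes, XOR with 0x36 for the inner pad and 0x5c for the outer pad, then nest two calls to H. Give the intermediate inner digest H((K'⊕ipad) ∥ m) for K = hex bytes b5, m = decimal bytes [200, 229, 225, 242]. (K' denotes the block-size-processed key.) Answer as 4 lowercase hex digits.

90df

Key hex bytes b5 is 1 byte ≤ B = 3; zero-pad to 3 bytes: K' = b5 00 00.
K' ⊕ ipad = 83 36 36.
Inner input = 83 36 36 ∥ c8 e5 e1 f2.
Inner hash: even-index sum = 656 mod 256 = 144; odd-index sum = 479 mod 256 = 223 → 90 df.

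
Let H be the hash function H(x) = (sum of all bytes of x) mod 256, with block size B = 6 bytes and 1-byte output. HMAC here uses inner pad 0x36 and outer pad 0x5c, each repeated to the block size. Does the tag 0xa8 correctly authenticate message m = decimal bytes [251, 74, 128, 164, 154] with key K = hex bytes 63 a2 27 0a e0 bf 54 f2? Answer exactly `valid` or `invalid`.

invalid

Key hex bytes 63 a2 27 0a e0 bf 54 f2 is 8 bytes > B = 6, so hash it first: H(key) = 1b, then zero-pad to 6 bytes: K' = 1b 00 00 00 00 00.
K' ⊕ ipad = 2d 36 36 36 36 36; K' ⊕ opad = 47 5c 5c 5c 5c 5c.
Inner hash: sum = 45+54+54+54+54+54+251+74+128+164+154 = 1086; mod 256 = 62 → 3e.
Outer hash (recomputed tag): sum = 71+92+92+92+92+92+62 = 593; mod 256 = 81 → 51.
Recomputed tag = 51; claimed = a8 → mismatch.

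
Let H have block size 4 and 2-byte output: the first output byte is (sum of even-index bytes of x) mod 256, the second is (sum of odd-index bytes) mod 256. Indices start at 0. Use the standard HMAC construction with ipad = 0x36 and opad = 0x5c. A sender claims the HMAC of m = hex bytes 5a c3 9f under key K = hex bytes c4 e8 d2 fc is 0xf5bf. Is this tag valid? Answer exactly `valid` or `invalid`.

valid

Key hex bytes c4 e8 d2 fc is exactly B = 4 bytes: K' = c4 e8 d2 fc.
K' ⊕ ipad = f2 de e4 ca; K' ⊕ opad = 98 b4 8e a0.
Inner hash: even-index sum = 719 mod 256 = 207; odd-index sum = 619 mod 256 = 107 → cf 6b.
Outer hash (recomputed tag): even-index sum = 501 mod 256 = 245; odd-index sum = 447 mod 256 = 191 → f5 bf.
Recomputed tag = f5bf; claimed = f5bf → match.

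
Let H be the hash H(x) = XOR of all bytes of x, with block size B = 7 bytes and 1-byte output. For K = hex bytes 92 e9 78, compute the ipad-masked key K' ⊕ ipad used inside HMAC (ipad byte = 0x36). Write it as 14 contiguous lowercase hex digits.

a4df4e36363636

Key hex bytes 92 e9 78 is 3 bytes ≤ B = 7; zero-pad to 7 bytes: K' = 92 e9 78 00 00 00 00.
XOR each byte with 0x36: 92⊕36=a4, e9⊕36=df, 78⊕36=4e, 00⊕36=36, 00⊕36=36, 00⊕36=36, 00⊕36=36.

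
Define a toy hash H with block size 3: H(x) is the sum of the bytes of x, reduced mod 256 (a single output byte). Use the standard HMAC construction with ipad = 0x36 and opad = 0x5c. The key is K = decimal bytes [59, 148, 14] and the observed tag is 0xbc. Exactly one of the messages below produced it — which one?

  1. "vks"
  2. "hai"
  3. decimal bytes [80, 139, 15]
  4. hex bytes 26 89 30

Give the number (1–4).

Key decimal bytes [59, 148, 14] = 3b 94 0e is exactly B = 3 bytes: K' = 3b 94 0e.
K' ⊕ ipad = 0d a2 38; K' ⊕ opad = 67 c8 52.
m1: inner = H(0d a2 38 76 6b 73) = 3b; tag = H(67 c8 52 3b) = bc ← matches
m2: inner = H(0d a2 38 68 61 69) = 19; tag = H(67 c8 52 19) = 9a
m3: inner = H(0d a2 38 50 8b 0f) = d1; tag = H(67 c8 52 d1) = 52
m4: inner = H(0d a2 38 26 89 30) = c6; tag = H(67 c8 52 c6) = 47

1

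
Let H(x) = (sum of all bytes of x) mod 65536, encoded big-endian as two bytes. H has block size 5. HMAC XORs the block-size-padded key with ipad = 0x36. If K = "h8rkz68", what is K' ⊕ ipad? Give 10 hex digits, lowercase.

3453363636

Key "h8rkz68" = 68 38 72 6b 7a 36 38 is 7 bytes > B = 5, so hash it first: H(key) = 02 65, then zero-pad to 5 bytes: K' = 02 65 00 00 00.
XOR each byte with 0x36: 02⊕36=34, 65⊕36=53, 00⊕36=36, 00⊕36=36, 00⊕36=36.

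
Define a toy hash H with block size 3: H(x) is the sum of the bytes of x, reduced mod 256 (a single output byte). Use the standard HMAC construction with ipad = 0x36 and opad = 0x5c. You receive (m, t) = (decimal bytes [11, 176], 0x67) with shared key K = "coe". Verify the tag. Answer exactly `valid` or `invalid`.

valid

Key "coe" = 63 6f 65 is exactly B = 3 bytes: K' = 63 6f 65.
K' ⊕ ipad = 55 59 53; K' ⊕ opad = 3f 33 39.
Inner hash: sum = 85+89+83+11+176 = 444; mod 256 = 188 → bc.
Outer hash (recomputed tag): sum = 63+51+57+188 = 359; mod 256 = 103 → 67.
Recomputed tag = 67; claimed = 67 → match.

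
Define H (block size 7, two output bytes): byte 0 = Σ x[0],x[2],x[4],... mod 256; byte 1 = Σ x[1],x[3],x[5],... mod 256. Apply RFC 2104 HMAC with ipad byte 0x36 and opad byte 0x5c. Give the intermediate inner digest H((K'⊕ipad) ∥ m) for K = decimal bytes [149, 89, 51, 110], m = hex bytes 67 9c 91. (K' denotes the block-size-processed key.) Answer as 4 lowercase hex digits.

Key decimal bytes [149, 89, 51, 110] = 95 59 33 6e is 4 bytes ≤ B = 7; zero-pad to 7 bytes: K' = 95 59 33 6e 00 00 00.
K' ⊕ ipad = a3 6f 05 58 36 36 36.
Inner input = a3 6f 05 58 36 36 36 ∥ 67 9c 91.
Inner hash: even-index sum = 432 mod 256 = 176; odd-index sum = 501 mod 256 = 245 → b0 f5.

b0f5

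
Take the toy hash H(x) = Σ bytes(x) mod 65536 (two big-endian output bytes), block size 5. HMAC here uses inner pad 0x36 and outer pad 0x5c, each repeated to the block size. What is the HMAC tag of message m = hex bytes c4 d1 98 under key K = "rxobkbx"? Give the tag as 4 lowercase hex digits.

Key "rxobkbx" = 72 78 6f 62 6b 62 78 is 7 bytes > B = 5, so hash it first: H(key) = 03 00, then zero-pad to 5 bytes: K' = 03 00 00 00 00.
K' ⊕ ipad = 35 36 36 36 36.  K' ⊕ opad = 5f 5c 5c 5c 5c.
Inner input = (K'⊕ipad) ∥ m = 35 36 36 36 36 ∥ c4 d1 98.
Inner hash: sum = 53+54+54+54+54+196+209+152 = 826 → 03 3a.
Outer input = (K'⊕opad) ∥ inner = 5f 5c 5c 5c 5c ∥ 03 3a.
Outer hash (tag): sum = 95+92+92+92+92+3+58 = 524 → 02 0c.

020c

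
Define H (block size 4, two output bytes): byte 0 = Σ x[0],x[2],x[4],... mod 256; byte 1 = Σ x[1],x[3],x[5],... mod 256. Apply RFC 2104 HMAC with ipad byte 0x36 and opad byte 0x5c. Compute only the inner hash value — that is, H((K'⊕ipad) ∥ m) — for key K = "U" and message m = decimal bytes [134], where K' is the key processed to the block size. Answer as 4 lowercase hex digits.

Key "U" = 55 is 1 byte ≤ B = 4; zero-pad to 4 bytes: K' = 55 00 00 00.
K' ⊕ ipad = 63 36 36 36.
Inner input = 63 36 36 36 ∥ 86.
Inner hash: even-index sum = 287 mod 256 = 31; odd-index sum = 108 mod 256 = 108 → 1f 6c.

1f6c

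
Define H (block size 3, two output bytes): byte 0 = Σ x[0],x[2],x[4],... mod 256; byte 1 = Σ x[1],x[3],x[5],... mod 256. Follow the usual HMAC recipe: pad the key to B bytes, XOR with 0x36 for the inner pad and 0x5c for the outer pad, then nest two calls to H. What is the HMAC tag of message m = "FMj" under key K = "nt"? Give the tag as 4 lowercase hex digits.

Key "nt" = 6e 74 is 2 bytes ≤ B = 3; zero-pad to 3 bytes: K' = 6e 74 00.
K' ⊕ ipad = 58 42 36.  K' ⊕ opad = 32 28 5c.
Inner input = (K'⊕ipad) ∥ m = 58 42 36 ∥ 46 4d 6a.
Inner hash: even-index sum = 219 mod 256 = 219; odd-index sum = 242 mod 256 = 242 → db f2.
Outer input = (K'⊕opad) ∥ inner = 32 28 5c ∥ db f2.
Outer hash (tag): even-index sum = 384 mod 256 = 128; odd-index sum = 259 mod 256 = 3 → 80 03.

8003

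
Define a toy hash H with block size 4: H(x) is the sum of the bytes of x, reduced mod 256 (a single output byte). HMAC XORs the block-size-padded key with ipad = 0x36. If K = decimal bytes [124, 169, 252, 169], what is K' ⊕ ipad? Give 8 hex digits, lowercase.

4a9fca9f

Key decimal bytes [124, 169, 252, 169] = 7c a9 fc a9 is exactly B = 4 bytes: K' = 7c a9 fc a9.
XOR each byte with 0x36: 7c⊕36=4a, a9⊕36=9f, fc⊕36=ca, a9⊕36=9f.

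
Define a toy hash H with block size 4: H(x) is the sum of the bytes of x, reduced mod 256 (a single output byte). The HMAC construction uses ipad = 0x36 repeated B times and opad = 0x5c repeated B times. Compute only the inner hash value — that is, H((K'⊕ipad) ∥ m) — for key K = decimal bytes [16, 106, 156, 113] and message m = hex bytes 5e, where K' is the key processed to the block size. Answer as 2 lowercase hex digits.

d1

Key decimal bytes [16, 106, 156, 113] = 10 6a 9c 71 is exactly B = 4 bytes: K' = 10 6a 9c 71.
K' ⊕ ipad = 26 5c aa 47.
Inner input = 26 5c aa 47 ∥ 5e.
Inner hash: sum = 38+92+170+71+94 = 465; mod 256 = 209 → d1.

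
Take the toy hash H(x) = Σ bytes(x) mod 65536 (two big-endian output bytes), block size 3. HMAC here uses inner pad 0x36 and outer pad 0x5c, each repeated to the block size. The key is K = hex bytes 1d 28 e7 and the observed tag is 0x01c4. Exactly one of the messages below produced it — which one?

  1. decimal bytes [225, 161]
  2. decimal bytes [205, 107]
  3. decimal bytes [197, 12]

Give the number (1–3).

Key hex bytes 1d 28 e7 is exactly B = 3 bytes: K' = 1d 28 e7.
K' ⊕ ipad = 2b 1e d1; K' ⊕ opad = 41 74 bb.
m1: inner = H(2b 1e d1 e1 a1) = 02 9c; tag = H(41 74 bb 02 9c) = 020e
m2: inner = H(2b 1e d1 cd 6b) = 02 52; tag = H(41 74 bb 02 52) = 01c4 ← matches
m3: inner = H(2b 1e d1 c5 0c) = 01 eb; tag = H(41 74 bb 01 eb) = 025c

2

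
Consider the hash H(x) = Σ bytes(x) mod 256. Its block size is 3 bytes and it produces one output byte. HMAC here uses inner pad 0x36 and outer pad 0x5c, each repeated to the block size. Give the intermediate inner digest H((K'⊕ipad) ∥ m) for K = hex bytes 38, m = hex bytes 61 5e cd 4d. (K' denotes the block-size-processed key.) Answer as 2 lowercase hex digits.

Key hex bytes 38 is 1 byte ≤ B = 3; zero-pad to 3 bytes: K' = 38 00 00.
K' ⊕ ipad = 0e 36 36.
Inner input = 0e 36 36 ∥ 61 5e cd 4d.
Inner hash: sum = 14+54+54+97+94+205+77 = 595; mod 256 = 83 → 53.

53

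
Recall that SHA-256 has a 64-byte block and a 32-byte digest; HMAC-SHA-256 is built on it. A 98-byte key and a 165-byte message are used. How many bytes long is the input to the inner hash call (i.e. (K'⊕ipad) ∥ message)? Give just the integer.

Key is 98 > 64 bytes, so it is hashed to 32 bytes then zero-padded to 64: |K'| = 64.
Inner input = (K'⊕ipad) ∥ m → 64 + 165 = 229 bytes.

229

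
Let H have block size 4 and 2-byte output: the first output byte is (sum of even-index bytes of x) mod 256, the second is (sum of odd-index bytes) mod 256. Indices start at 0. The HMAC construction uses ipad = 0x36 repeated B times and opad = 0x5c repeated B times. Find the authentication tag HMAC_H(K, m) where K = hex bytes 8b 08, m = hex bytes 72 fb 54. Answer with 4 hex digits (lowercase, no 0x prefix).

ec1f

Key hex bytes 8b 08 is 2 bytes ≤ B = 4; zero-pad to 4 bytes: K' = 8b 08 00 00.
K' ⊕ ipad = bd 3e 36 36.  K' ⊕ opad = d7 54 5c 5c.
Inner input = (K'⊕ipad) ∥ m = bd 3e 36 36 ∥ 72 fb 54.
Inner hash: even-index sum = 441 mod 256 = 185; odd-index sum = 367 mod 256 = 111 → b9 6f.
Outer input = (K'⊕opad) ∥ inner = d7 54 5c 5c ∥ b9 6f.
Outer hash (tag): even-index sum = 492 mod 256 = 236; odd-index sum = 287 mod 256 = 31 → ec 1f.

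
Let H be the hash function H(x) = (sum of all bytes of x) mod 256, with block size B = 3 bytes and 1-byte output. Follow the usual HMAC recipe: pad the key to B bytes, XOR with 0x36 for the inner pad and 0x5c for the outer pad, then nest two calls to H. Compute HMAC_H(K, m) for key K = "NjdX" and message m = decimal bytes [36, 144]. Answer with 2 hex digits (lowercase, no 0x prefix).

Key "NjdX" = 4e 6a 64 58 is 4 bytes > B = 3, so hash it first: H(key) = 74, then zero-pad to 3 bytes: K' = 74 00 00.
K' ⊕ ipad = 42 36 36.  K' ⊕ opad = 28 5c 5c.
Inner input = (K'⊕ipad) ∥ m = 42 36 36 ∥ 24 90.
Inner hash: sum = 66+54+54+36+144 = 354; mod 256 = 98 → 62.
Outer input = (K'⊕opad) ∥ inner = 28 5c 5c ∥ 62.
Outer hash (tag): sum = 40+92+92+98 = 322; mod 256 = 66 → 42.

42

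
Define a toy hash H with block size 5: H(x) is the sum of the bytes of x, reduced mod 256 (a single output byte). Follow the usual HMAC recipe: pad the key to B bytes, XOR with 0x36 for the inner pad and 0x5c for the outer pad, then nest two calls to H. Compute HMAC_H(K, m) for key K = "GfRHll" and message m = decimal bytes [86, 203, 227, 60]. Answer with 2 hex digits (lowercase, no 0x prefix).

Key "GfRHll" = 47 66 52 48 6c 6c is 6 bytes > B = 5, so hash it first: H(key) = 1f, then zero-pad to 5 bytes: K' = 1f 00 00 00 00.
K' ⊕ ipad = 29 36 36 36 36.  K' ⊕ opad = 43 5c 5c 5c 5c.
Inner input = (K'⊕ipad) ∥ m = 29 36 36 36 36 ∥ 56 cb e3 3c.
Inner hash: sum = 41+54+54+54+54+86+203+227+60 = 833; mod 256 = 65 → 41.
Outer input = (K'⊕opad) ∥ inner = 43 5c 5c 5c 5c ∥ 41.
Outer hash (tag): sum = 67+92+92+92+92+65 = 500; mod 256 = 244 → f4.

f4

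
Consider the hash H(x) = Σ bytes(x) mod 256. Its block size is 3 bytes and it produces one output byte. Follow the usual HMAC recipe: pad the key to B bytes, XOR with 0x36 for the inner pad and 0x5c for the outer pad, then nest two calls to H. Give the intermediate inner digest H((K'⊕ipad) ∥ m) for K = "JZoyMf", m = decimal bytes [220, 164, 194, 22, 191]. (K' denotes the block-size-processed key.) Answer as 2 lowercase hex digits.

8c

Key "JZoyMf" = 4a 5a 6f 79 4d 66 is 6 bytes > B = 3, so hash it first: H(key) = 3f, then zero-pad to 3 bytes: K' = 3f 00 00.
K' ⊕ ipad = 09 36 36.
Inner input = 09 36 36 ∥ dc a4 c2 16 bf.
Inner hash: sum = 9+54+54+220+164+194+22+191 = 908; mod 256 = 140 → 8c.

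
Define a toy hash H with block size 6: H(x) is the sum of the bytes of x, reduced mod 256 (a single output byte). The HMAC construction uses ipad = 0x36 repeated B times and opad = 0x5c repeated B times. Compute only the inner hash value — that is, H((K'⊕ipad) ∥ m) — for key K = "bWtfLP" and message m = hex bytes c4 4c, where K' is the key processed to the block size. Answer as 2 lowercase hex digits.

37

Key "bWtfLP" = 62 57 74 66 4c 50 is exactly B = 6 bytes: K' = 62 57 74 66 4c 50.
K' ⊕ ipad = 54 61 42 50 7a 66.
Inner input = 54 61 42 50 7a 66 ∥ c4 4c.
Inner hash: sum = 84+97+66+80+122+102+196+76 = 823; mod 256 = 55 → 37.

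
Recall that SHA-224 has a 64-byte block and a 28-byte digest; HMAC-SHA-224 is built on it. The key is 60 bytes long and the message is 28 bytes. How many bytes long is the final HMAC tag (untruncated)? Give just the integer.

The tag is one SHA-224 digest: 28 bytes.

28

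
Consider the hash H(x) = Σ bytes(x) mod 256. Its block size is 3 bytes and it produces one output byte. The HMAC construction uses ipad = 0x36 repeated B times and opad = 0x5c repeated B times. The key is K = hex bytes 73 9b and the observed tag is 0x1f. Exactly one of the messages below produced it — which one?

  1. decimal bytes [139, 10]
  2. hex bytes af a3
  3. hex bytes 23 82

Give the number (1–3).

Key hex bytes 73 9b is 2 bytes ≤ B = 3; zero-pad to 3 bytes: K' = 73 9b 00.
K' ⊕ ipad = 45 ad 36; K' ⊕ opad = 2f c7 5c.
m1: inner = H(45 ad 36 8b 0a) = bd; tag = H(2f c7 5c bd) = 0f
m2: inner = H(45 ad 36 af a3) = 7a; tag = H(2f c7 5c 7a) = cc
m3: inner = H(45 ad 36 23 82) = cd; tag = H(2f c7 5c cd) = 1f ← matches

3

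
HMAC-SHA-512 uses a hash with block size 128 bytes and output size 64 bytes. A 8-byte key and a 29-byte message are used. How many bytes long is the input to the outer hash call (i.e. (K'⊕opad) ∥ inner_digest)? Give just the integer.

Key is 8 ≤ 128 bytes, zero-padded: |K'| = 128.
Outer input = (K'⊕opad) ∥ H(inner) → 128 + 64 = 192 bytes.

192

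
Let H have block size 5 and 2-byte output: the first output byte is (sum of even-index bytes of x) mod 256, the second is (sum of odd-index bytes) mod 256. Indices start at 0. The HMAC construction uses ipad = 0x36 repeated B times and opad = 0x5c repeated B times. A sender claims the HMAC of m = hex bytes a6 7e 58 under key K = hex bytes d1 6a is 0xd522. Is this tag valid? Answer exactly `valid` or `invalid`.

invalid

Key hex bytes d1 6a is 2 bytes ≤ B = 5; zero-pad to 5 bytes: K' = d1 6a 00 00 00.
K' ⊕ ipad = e7 5c 36 36 36; K' ⊕ opad = 8d 36 5c 5c 5c.
Inner hash: even-index sum = 465 mod 256 = 209; odd-index sum = 400 mod 256 = 144 → d1 90.
Outer hash (recomputed tag): even-index sum = 469 mod 256 = 213; odd-index sum = 355 mod 256 = 99 → d5 63.
Recomputed tag = d563; claimed = d522 → mismatch.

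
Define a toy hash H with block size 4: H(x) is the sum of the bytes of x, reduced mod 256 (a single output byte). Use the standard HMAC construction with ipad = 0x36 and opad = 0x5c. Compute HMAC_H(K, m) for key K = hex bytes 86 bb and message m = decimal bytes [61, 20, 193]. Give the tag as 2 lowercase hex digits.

34

Key hex bytes 86 bb is 2 bytes ≤ B = 4; zero-pad to 4 bytes: K' = 86 bb 00 00.
K' ⊕ ipad = b0 8d 36 36.  K' ⊕ opad = da e7 5c 5c.
Inner input = (K'⊕ipad) ∥ m = b0 8d 36 36 ∥ 3d 14 c1.
Inner hash: sum = 176+141+54+54+61+20+193 = 699; mod 256 = 187 → bb.
Outer input = (K'⊕opad) ∥ inner = da e7 5c 5c ∥ bb.
Outer hash (tag): sum = 218+231+92+92+187 = 820; mod 256 = 52 → 34.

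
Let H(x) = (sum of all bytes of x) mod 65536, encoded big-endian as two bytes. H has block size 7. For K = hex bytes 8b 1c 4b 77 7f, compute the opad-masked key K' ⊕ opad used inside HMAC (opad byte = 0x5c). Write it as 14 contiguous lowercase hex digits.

d740172b235c5c

Key hex bytes 8b 1c 4b 77 7f is 5 bytes ≤ B = 7; zero-pad to 7 bytes: K' = 8b 1c 4b 77 7f 00 00.
XOR each byte with 0x5c: 8b⊕5c=d7, 1c⊕5c=40, 4b⊕5c=17, 77⊕5c=2b, 7f⊕5c=23, 00⊕5c=5c, 00⊕5c=5c.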